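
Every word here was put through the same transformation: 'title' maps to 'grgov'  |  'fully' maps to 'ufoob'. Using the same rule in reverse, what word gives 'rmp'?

Each pair mirrors across the alphabet (t↔g, i↔r, t↔g): positions sum to 25. Letters are reflected about the middle of the alphabet (position → 25−position): Atbash.
Undoing it on rmp: r↔i, m↔n, p↔k.

ink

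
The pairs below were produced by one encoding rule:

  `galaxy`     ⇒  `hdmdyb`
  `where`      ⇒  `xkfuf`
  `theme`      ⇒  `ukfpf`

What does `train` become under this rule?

uublo

Shifts by position in galaxy: pos 0: g→h (+1), pos 1: a→d (+3), pos 2: l→m (+1), pos 3: a→d (+3) — repeating every 2. The shifts repeat in a cycle of length 2: positions 0,1,… shift by +1, +3, then the pattern repeats.
On train: t+1=u, r+3=u, a+1=b, i+3=l, n+1=o.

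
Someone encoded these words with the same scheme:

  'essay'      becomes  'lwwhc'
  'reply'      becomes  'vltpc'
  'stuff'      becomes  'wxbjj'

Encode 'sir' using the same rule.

Vowels shift forward by 7 and consonants shift forward by 4.
Applying it to sir: s(cons)+4=w, i(vowel)+7=p, r(cons)+4=v.

wpv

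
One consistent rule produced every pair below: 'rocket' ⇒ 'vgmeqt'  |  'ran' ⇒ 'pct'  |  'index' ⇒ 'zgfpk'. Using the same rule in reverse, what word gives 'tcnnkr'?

The output letters match the input read backwards, each shifted +2: rocket reversed is tekcor. Read the word backwards and shift each letter +2.
Undoing it on tcnnkr: shift back: t−2=r, c−2=a, n−2=l, n−2=l, k−2=i, r−2=p → rallip; then reverse → pillar.

pillar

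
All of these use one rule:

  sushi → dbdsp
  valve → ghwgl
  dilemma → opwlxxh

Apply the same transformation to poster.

The shift depends on letter class: consonant s→d is +11, but vowel u→b is +7. Vowels shift forward by 7 and consonants shift forward by 11.
For poster: p(cons)+11=a, o(vowel)+7=v, s(cons)+11=d, t(cons)+11=e, e(vowel)+7=l, r(cons)+11=c.

avdelc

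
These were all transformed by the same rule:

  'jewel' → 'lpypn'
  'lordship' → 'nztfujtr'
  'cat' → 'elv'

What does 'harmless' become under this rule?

jltonpuu

Two shifts are in play — +11 for a/e/i/o/u, +2 for every other letter.
On harmless: h(cons)+2=j, a(vowel)+11=l, r(cons)+2=t, m(cons)+2=o, l(cons)+2=n, e(vowel)+11=p, s(cons)+2=u, s(cons)+2=u.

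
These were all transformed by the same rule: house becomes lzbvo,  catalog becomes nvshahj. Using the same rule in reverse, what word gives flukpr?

The word is reversed, then every letter is shifted forward by 7.
Decoding flukpr: shift back: f−7=y, l−7=e, u−7=n, k−7=d, p−7=i, r−7=k → yendik; then reverse → kidney.

kidney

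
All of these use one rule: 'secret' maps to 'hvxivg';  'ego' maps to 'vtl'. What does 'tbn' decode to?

This is the alphabet-reversal cipher (Atbash): a becomes z, b becomes y, etc.
Decoding tbn: t↔g, b↔y, n↔m.

gym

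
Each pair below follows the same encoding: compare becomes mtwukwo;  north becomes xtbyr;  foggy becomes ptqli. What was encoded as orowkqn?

It's a Vigenère-style cipher with numeric key [10,5]: position i shifts by key[i mod 2].
Reversing it on orowkqn: o−10=e, r−5=m, o−10=e, w−5=r, k−10=a, q−5=l, n−10=d.

emerald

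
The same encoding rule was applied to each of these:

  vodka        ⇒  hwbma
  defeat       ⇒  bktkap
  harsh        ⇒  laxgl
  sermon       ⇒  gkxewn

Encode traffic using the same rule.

Each letter's alphabet position (a=0..z=25) is mapped through 9·x+0 mod 26 — an affine cipher.
For traffic: t(19)→9·19+0≡15=p; r(17)→9·17+0≡23=x; a(0)→9·0+0≡0=a; f(5)→9·5+0≡19=t; f(5)→9·5+0≡19=t; i(8)→9·8+0≡20=u; c(2)→9·2+0≡18=s (all mod 26).

pxattus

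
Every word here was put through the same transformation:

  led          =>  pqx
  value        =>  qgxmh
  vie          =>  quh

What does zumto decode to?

The word is reversed, then every letter is shifted forward by 12.
Reversing it on zumto: shift back: z−12=n, u−12=i, m−12=a, t−12=h, o−12=c → niahc; then reverse → chain.

chain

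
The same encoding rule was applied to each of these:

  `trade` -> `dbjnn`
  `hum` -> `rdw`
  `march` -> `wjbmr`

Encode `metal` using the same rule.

The shift depends on letter class: consonant t→d is +10, but vowel a→j is +9. Vowels shift forward by 9 and consonants shift forward by 10.
On metal: m(cons)+10=w, e(vowel)+9=n, t(cons)+10=d, a(vowel)+9=j, l(cons)+10=v.

wndjv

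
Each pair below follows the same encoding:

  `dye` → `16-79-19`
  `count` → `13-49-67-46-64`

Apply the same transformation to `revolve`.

58-19-70-49-40-70-19

With a=1..z=26, the number is 3·pos + 4.
Applying it to revolve: r=18→58, e=5→19, v=22→70, o=15→49, l=12→40, v=22→70, e=5→19.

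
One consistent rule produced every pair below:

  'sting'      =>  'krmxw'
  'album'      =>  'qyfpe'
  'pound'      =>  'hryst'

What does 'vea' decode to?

The output letters match the input read backwards, each shifted +4: sting reversed is gnits. Two steps: reverse the string, then apply a Caesar shift of +4.
Decoding vea: shift back: v−4=r, e−4=a, a−4=w → raw; then reverse → war.

war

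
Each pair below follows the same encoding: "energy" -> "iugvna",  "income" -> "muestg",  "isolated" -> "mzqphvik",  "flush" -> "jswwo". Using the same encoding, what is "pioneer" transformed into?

Shifts by position in energy: pos 0: e→i (+4), pos 1: n→u (+7), pos 2: e→g (+2), pos 3: r→v (+4), pos 4: g→n (+7), pos 5: y→a (+2) — repeating every 3. The shifts repeat in a cycle of length 3: positions 0,1,… shift by +4, +7, +2, then the pattern repeats.
For pioneer: p+4=t, i+7=p, o+2=q, n+4=r, e+7=l, e+2=g, r+4=v.

tpqrlgv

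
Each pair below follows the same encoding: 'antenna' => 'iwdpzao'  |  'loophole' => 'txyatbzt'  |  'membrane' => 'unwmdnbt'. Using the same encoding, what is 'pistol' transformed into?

In antenna: a→i is +8, n→w is +9, t→d is +10, e→p is +11 — the shift increases by 1 each position. The shift increases by 1 at each position, starting from +8: 8, 9, 10, ….
Applying it to pistol: p+8=x, i+9=r, s+10=c, t+11=e, o+12=a, l+13=y.

xrceay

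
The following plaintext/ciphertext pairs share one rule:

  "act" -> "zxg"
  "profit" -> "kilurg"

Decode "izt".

Each letter is replaced by its mirror in the alphabet: a↔z, b↔y, c↔x, and so on (the Atbash cipher).
Reversing it on izt: i↔r, z↔a, t↔g.

rag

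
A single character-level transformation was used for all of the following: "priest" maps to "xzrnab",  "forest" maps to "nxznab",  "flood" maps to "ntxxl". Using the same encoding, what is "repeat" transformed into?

The shift depends on letter class: consonant p→x is +8, but vowel i→r is +9. Two shifts are in play — +9 for a/e/i/o/u, +8 for every other letter.
For repeat: r(cons)+8=z, e(vowel)+9=n, p(cons)+8=x, e(vowel)+9=n, a(vowel)+9=j, t(cons)+8=b.

znxnjb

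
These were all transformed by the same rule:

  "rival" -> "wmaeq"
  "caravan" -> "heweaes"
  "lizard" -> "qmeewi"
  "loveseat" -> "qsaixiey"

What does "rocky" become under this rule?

wshpd

Two shifts are in play — +4 for a/e/i/o/u, +5 for every other letter.
For rocky: r(cons)+5=w, o(vowel)+4=s, c(cons)+5=h, k(cons)+5=p, y(cons)+5=d.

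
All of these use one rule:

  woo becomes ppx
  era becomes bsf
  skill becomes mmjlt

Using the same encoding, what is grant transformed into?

uobsh

The output letters match the input read backwards, each shifted +1: woo reversed is oow. Two steps: reverse the string, then apply a Caesar shift of +1.
On grant: reverse → tnarg; then shift: t+1=u, n+1=o, a+1=b, r+1=s, g+1=h.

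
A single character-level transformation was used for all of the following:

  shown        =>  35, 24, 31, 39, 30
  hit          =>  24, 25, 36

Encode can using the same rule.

19, 17, 30

s is letter #19 and maps to 35: an offset of 16. Letters become their 1-based position plus 16 (so a→17, b→18, …).
For can: c=3→19, a=1→17, n=14→30.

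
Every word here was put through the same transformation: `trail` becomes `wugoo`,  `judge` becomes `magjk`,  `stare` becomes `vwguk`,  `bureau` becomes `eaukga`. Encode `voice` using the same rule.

The rule splits by letter class: vowels +6, consonants +3.
Applying it to voice: v(cons)+3=y, o(vowel)+6=u, i(vowel)+6=o, c(cons)+3=f, e(vowel)+6=k.

yuofk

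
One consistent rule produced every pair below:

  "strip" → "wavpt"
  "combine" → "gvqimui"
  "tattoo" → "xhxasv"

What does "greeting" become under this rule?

Shifts by position in strip: pos 0: s→w (+4), pos 1: t→a (+7), pos 2: r→v (+4), pos 3: i→p (+7) — repeating every 2. It's a Vigenère-style cipher with numeric key [4,7]: position i shifts by key[i mod 2].
On greeting: g+4=k, r+7=y, e+4=i, e+7=l, t+4=x, i+7=p, n+4=r, g+7=n.

kyilxprn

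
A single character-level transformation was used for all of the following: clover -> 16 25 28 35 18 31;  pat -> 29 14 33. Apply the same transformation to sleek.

c is letter #3 and maps to 16: an offset of 13. The number is (letter's place in the alphabet, a=1) + 13.
Applying it to sleek: s=19→32, l=12→25, e=5→18, e=5→18, k=11→24.

32 25 18 18 24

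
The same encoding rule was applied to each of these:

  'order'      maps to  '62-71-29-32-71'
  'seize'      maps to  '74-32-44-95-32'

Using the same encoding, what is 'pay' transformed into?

Each letter becomes 3×(its alphabet position, a=1..z=26) + 17.
Applying it to pay: p=16→65, a=1→20, y=25→92.

65-20-92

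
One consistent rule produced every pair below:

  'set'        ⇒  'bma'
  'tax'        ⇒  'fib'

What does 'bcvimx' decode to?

peanut

The output letters match the input read backwards, each shifted +8: set reversed is tes. Two steps: reverse the string, then apply a Caesar shift of +8.
Decoding bcvimx: shift back: b−8=t, c−8=u, v−8=n, i−8=a, m−8=e, x−8=p → tunaep; then reverse → peanut.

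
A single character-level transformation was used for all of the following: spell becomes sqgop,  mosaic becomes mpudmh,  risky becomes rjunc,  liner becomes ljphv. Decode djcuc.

In spell: s→s is +0, p→q is +1, e→g is +2, l→o is +3 — the shift increases by 1 each position. The shift increases by 1 at each position, starting from +0: 0, 1, 2, ….
Undoing it on djcuc: d−0=d, j−1=i, c−2=a, u−3=r, c−4=y.

diary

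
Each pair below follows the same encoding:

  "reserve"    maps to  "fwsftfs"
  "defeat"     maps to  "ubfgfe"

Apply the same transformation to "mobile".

fmjcpn

The output letters match the input read backwards, each shifted +1: reserve reversed is evreser. Read the word backwards and shift each letter +1.
On mobile: reverse → elibom; then shift: e+1=f, l+1=m, i+1=j, b+1=c, o+1=p, m+1=n.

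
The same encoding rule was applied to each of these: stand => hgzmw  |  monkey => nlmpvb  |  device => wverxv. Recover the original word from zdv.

Each pair mirrors across the alphabet (s↔h, t↔g, a↔z): positions sum to 25. This is the alphabet-reversal cipher (Atbash): a becomes z, b becomes y, etc.
Reversing it on zdv: z↔a, d↔w, v↔e.

awe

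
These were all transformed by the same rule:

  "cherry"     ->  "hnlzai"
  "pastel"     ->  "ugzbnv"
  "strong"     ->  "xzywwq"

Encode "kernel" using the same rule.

In cherry: c→h is +5, h→n is +6, e→l is +7, r→z is +8 — the shift increases by 1 each position. The shift increases by 1 at each position, starting from +5: 5, 6, 7, ….
For kernel: k+5=p, e+6=k, r+7=y, n+8=v, e+9=n, l+10=v.

pkyvnv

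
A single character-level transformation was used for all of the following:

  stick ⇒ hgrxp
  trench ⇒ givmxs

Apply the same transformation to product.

kilwfxg

Each pair mirrors across the alphabet (s↔h, t↔g, i↔r): positions sum to 25. This is the alphabet-reversal cipher (Atbash): a becomes z, b becomes y, etc.
For product: p↔k, r↔i, o↔l, d↔w, u↔f, c↔x, t↔g.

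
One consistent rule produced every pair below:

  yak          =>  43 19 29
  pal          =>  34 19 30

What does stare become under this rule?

37 38 19 36 23

Each letter is replaced by its alphabet position (a=1..z=26) + 18.
For stare: s=19→37, t=20→38, a=1→19, r=18→36, e=5→23.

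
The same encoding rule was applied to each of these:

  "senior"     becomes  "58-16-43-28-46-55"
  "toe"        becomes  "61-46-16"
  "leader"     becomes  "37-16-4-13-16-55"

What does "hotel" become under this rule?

25-46-61-16-37

Each letter becomes 3×(its alphabet position, a=1..z=26) + 1.
On hotel: h=8→25, o=15→46, t=20→61, e=5→16, l=12→37.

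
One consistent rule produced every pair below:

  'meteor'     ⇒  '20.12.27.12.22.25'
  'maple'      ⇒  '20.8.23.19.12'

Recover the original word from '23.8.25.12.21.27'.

parent

m is letter #13 and maps to 20: an offset of 7. Letters become their 1-based position plus 7 (so a→8, b→9, …).
Undoing it on 23.8.25.12.21.27: 23→(23−7)÷1=16=p, 8→(8−7)÷1=1=a, 25→(25−7)÷1=18=r, 12→(12−7)÷1=5=e, 21→(21−7)÷1=14=n, 27→(27−7)÷1=20=t.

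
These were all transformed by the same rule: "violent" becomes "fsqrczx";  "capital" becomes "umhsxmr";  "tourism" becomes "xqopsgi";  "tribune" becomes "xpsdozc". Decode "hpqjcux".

project

Treating letters as 0–25, the rule is x ↦ 17x + 12 (mod 26).
Undoing it on hpqjcux: h(7)→23·(7−12)≡15=p; p(15)→23·(15−12)≡17=r; q(16)→23·(16−12)≡14=o; j(9)→23·(9−12)≡9=j; c(2)→23·(2−12)≡4=e; u(20)→23·(20−12)≡2=c; x(23)→23·(23−12)≡19=t (all mod 26).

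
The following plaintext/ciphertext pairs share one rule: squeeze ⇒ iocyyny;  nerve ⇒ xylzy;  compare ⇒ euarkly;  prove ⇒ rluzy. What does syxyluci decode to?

Treating letters as 0–25, the rule is x ↦ 23x + 10 (mod 26).
Reversing it on syxyluci: s(18)→17·(18−10)≡6=g; y(24)→17·(24−10)≡4=e; x(23)→17·(23−10)≡13=n; y(24)→17·(24−10)≡4=e; l(11)→17·(11−10)≡17=r; u(20)→17·(20−10)≡14=o; c(2)→17·(2−10)≡20=u; i(8)→17·(8−10)≡18=s (all mod 26).

generous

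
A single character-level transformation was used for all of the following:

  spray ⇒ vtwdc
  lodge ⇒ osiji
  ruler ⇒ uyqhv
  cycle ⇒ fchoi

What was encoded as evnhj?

brief

Shifts by position in spray: pos 0: s→v (+3), pos 1: p→t (+4), pos 2: r→w (+5), pos 3: a→d (+3), pos 4: y→c (+4) — repeating every 3. The shifts repeat in a cycle of length 3: positions 0,1,… shift by +3, +4, +5, then the pattern repeats.
Decoding evnhj: e−3=b, v−4=r, n−5=i, h−3=e, j−4=f.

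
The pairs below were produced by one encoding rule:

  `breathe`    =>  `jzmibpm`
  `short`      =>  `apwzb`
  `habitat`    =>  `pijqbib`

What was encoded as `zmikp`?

Compare letters: b→j is +8, r→z is +8, e→m is +8 — a constant shift. This is a Caesar cipher with shift 8.
Decoding zmikp: z−8=r, m−8=e, i−8=a, k−8=c, p−8=h.

reach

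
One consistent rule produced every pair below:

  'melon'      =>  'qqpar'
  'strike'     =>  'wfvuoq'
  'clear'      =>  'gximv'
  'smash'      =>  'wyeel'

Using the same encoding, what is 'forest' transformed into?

A repeating key of period 2 is used — shifts +4, +12 over and over.
Applying it to forest: f+4=j, o+12=a, r+4=v, e+12=q, s+4=w, t+12=f.

javqwf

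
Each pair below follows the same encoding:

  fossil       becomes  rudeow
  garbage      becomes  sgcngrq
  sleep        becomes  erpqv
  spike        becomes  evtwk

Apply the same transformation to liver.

Shifts by position in fossil: pos 0: f→r (+12), pos 1: o→u (+6), pos 2: s→d (+11), pos 3: s→e (+12), pos 4: i→o (+6), pos 5: l→w (+11) — repeating every 3. The shifts repeat in a cycle of length 3: positions 0,1,… shift by +12, +6, +11, then the pattern repeats.
On liver: l+12=x, i+6=o, v+11=g, e+12=q, r+6=x.

xogqx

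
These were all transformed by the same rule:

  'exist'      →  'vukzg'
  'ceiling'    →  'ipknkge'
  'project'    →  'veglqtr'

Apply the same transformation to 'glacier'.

tgkecni

The output letters match the input read backwards, each shifted +2: exist reversed is tsixe. Read the word backwards and shift each letter +2.
Applying it to glacier: reverse → reicalg; then shift: r+2=t, e+2=g, i+2=k, c+2=e, a+2=c, l+2=n, g+2=i.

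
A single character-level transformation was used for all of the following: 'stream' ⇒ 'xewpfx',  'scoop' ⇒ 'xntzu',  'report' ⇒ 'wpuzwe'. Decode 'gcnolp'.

bridge

Shifts by position in stream: pos 0: s→x (+5), pos 1: t→e (+11), pos 2: r→w (+5), pos 3: e→p (+11) — repeating every 2. A repeating key of period 2 is used — shifts +5, +11 over and over.
Undoing it on gcnolp: g−5=b, c−11=r, n−5=i, o−11=d, l−5=g, p−11=e.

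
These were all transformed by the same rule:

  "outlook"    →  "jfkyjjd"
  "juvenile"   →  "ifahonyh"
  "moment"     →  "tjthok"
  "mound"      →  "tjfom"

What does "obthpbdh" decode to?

namesake

o(14)→j(9) and u(20)→f(5) fit y≡21x+1 (mod 26); the inverse of 21 mod 26 is 5. This is an affine cipher: with a=0,…,z=25, each position x becomes (21x+1) mod 26.
Reversing it on obthpbdh: o(14)→5·(14−1)≡13=n; b(1)→5·(1−1)≡0=a; t(19)→5·(19−1)≡12=m; h(7)→5·(7−1)≡4=e; p(15)→5·(15−1)≡18=s; b(1)→5·(1−1)≡0=a; d(3)→5·(3−1)≡10=k; h(7)→5·(7−1)≡4=e (all mod 26).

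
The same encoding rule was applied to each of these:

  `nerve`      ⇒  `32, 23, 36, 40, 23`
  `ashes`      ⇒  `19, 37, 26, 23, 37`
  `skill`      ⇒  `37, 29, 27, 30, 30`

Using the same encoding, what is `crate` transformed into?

n is letter #14 and maps to 32: an offset of 18. The number is (letter's place in the alphabet, a=1) + 18.
For crate: c=3→21, r=18→36, a=1→19, t=20→38, e=5→23.

21, 36, 19, 38, 23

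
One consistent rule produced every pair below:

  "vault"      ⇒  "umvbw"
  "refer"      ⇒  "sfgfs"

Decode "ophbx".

wagon

The output letters match the input read backwards, each shifted +1: vault reversed is tluav. The word is reversed, then every letter is shifted forward by 1.
Reversing it on ophbx: shift back: o−1=n, p−1=o, h−1=g, b−1=a, x−1=w → nogaw; then reverse → wagon.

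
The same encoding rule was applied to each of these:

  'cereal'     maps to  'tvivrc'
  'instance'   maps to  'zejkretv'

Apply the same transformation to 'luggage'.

clxxrxv

Every letter moves 17 places later in the alphabet, wrapping around z→a.
For luggage: l+17=c, u+17=l, g+17=x, g+17=x, a+17=r, g+17=x, e+17=v.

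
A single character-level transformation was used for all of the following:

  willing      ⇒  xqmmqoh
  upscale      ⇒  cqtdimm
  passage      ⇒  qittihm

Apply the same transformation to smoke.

The shift depends on letter class: consonant w→x is +1, but vowel i→q is +8. The rule splits by letter class: vowels +8, consonants +1.
On smoke: s(cons)+1=t, m(cons)+1=n, o(vowel)+8=w, k(cons)+1=l, e(vowel)+8=m.

tnwlm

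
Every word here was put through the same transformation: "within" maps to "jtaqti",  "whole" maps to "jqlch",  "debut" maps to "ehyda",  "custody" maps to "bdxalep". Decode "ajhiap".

Treating letters as 0–25, the rule is x ↦ 3x + 21 (mod 26).
Undoing it on ajhiap: a(0)→9·(0−21)≡19=t; j(9)→9·(9−21)≡22=w; h(7)→9·(7−21)≡4=e; i(8)→9·(8−21)≡13=n; a(0)→9·(0−21)≡19=t; p(15)→9·(15−21)≡24=y (all mod 26).

twenty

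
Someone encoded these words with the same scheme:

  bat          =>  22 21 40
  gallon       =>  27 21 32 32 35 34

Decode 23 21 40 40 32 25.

cattle

b is letter #2 and maps to 22: an offset of 20. Each letter is replaced by its alphabet position (a=1..z=26) + 20.
Undoing it on 23 21 40 40 32 25: 23→(23−20)÷1=3=c, 21→(21−20)÷1=1=a, 40→(40−20)÷1=20=t, 40→(40−20)÷1=20=t, 32→(32−20)÷1=12=l, 25→(25−20)÷1=5=e.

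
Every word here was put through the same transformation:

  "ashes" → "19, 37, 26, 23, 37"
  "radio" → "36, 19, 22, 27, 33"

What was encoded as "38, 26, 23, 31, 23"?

Letters become their 1-based position plus 18 (so a→19, b→20, …).
Undoing it on 38, 26, 23, 31, 23: 38→(38−18)÷1=20=t, 26→(26−18)÷1=8=h, 23→(23−18)÷1=5=e, 31→(31−18)÷1=13=m, 23→(23−18)÷1=5=e.

theme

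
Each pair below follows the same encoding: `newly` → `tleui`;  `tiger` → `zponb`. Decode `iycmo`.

In newly: n→t is +6, e→l is +7, w→e is +8, l→u is +9 — the shift increases by 1 each position. Each letter shifts forward by (position + 6), i.e. 6, 7, 8, … — the shift grows by one for each successive letter.
Decoding iycmo: i−6=c, y−7=r, c−8=u, m−9=d, o−10=e.

crude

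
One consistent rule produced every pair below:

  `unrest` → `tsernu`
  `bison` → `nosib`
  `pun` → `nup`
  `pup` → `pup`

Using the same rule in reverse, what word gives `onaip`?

The output letters match the input read backwards: unrest reversed is tsernu. The word is simply reversed.
Decoding onaip: then reverse → piano.

piano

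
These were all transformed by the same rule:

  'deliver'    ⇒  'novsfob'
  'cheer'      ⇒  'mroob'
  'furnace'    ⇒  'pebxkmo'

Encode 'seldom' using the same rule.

Compare letters: d→n is +10, e→o is +10, l→v is +10 — a constant shift. It's a constant shift of +10 (ROT10).
Applying it to seldom: s+10=c, e+10=o, l+10=v, d+10=n, o+10=y, m+10=w.

covnyw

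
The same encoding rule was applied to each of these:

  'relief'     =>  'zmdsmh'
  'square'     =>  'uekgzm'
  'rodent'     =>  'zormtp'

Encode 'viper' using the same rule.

r(17)→z(25) and e(4)→m(12) fit y≡21x+6 (mod 26); the inverse of 21 mod 26 is 5. This is an affine cipher: with a=0,…,z=25, each position x becomes (21x+6) mod 26.
For viper: v(21)→21·21+6≡5=f; i(8)→21·8+6≡18=s; p(15)→21·15+6≡9=j; e(4)→21·4+6≡12=m; r(17)→21·17+6≡25=z (all mod 26).

fsjmz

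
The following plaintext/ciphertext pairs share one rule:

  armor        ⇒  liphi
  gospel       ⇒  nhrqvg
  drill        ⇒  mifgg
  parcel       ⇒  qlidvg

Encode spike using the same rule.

Treating letters as 0–25, the rule is x ↦ 9x + 11 (mod 26).
For spike: s(18)→9·18+11≡17=r; p(15)→9·15+11≡16=q; i(8)→9·8+11≡5=f; k(10)→9·10+11≡23=x; e(4)→9·4+11≡21=v (all mod 26).

rqfxv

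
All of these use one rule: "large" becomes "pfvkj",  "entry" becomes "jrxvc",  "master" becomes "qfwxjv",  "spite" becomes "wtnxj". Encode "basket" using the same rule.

ffwojx

The rule splits by letter class: vowels +5, consonants +4.
Applying it to basket: b(cons)+4=f, a(vowel)+5=f, s(cons)+4=w, k(cons)+4=o, e(vowel)+5=j, t(cons)+4=x.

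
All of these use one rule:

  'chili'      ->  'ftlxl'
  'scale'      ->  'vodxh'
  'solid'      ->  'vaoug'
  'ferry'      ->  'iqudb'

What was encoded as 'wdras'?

Shifts by position in chili: pos 0: c→f (+3), pos 1: h→t (+12), pos 2: i→l (+3), pos 3: l→x (+12) — repeating every 2. The shifts repeat in a cycle of length 2: positions 0,1,… shift by +3, +12, then the pattern repeats.
Reversing it on wdras: w−3=t, d−12=r, r−3=o, a−12=o, s−3=p.

troop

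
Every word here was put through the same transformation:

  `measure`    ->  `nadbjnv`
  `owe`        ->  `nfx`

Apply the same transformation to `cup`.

ydl

The output letters match the input read backwards, each shifted +9: measure reversed is erusaem. Two steps: reverse the string, then apply a Caesar shift of +9.
Applying it to cup: reverse → puc; then shift: p+9=y, u+9=d, c+9=l.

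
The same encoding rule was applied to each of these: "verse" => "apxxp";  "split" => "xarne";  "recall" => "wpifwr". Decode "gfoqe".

A repeating key of period 3 is used — shifts +5, +11, +6 over and over.
Decoding gfoqe: g−5=b, f−11=u, o−6=i, q−5=l, e−11=t.

built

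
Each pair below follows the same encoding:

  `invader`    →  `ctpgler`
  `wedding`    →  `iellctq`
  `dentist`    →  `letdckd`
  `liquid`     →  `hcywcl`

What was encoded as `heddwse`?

lettuce

i(8)→c(2) and n(13)→t(19) fit y≡19x+6 (mod 26); the inverse of 19 mod 26 is 11. Treating letters as 0–25, the rule is x ↦ 19x + 6 (mod 26).
Decoding heddwse: h(7)→11·(7−6)≡11=l; e(4)→11·(4−6)≡4=e; d(3)→11·(3−6)≡19=t; d(3)→11·(3−6)≡19=t; w(22)→11·(22−6)≡20=u; s(18)→11·(18−6)≡2=c; e(4)→11·(4−6)≡4=e (all mod 26).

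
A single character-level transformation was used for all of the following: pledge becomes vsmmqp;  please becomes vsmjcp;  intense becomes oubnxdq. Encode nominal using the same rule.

tvurxlx

In pledge: p→v is +6, l→s is +7, e→m is +8, d→m is +9 — the shift increases by 1 each position. Each letter shifts forward by (position + 6), i.e. 6, 7, 8, … — the shift grows by one for each successive letter.
On nominal: n+6=t, o+7=v, m+8=u, i+9=r, n+10=x, a+11=l, l+12=x.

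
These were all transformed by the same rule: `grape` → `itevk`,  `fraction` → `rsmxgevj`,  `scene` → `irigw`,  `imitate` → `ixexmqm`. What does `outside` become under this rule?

ihmwxys

The output letters match the input read backwards, each shifted +4: grape reversed is eparg. The word is reversed, then every letter is shifted forward by 4.
For outside: reverse → edistuo; then shift: e+4=i, d+4=h, i+4=m, s+4=w, t+4=x, u+4=y, o+4=s.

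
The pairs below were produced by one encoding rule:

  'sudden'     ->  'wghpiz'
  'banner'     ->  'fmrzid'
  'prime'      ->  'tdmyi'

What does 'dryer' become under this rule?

hdcqv

Shifts by position in sudden: pos 0: s→w (+4), pos 1: u→g (+12), pos 2: d→h (+4), pos 3: d→p (+12) — repeating every 2. The shifts repeat in a cycle of length 2: positions 0,1,… shift by +4, +12, then the pattern repeats.
Applying it to dryer: d+4=h, r+12=d, y+4=c, e+12=q, r+4=v.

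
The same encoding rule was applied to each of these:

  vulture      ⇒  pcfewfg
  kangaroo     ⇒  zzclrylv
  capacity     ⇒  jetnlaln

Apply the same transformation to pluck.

The output letters match the input read backwards, each shifted +11: vulture reversed is erutluv. Read the word backwards and shift each letter +11.
On pluck: reverse → kculp; then shift: k+11=v, c+11=n, u+11=f, l+11=w, p+11=a.

vnfwa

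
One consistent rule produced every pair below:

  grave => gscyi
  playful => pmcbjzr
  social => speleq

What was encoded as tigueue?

therapy

Letter i (0-indexed) is shifted by i+0, so successive shifts are 0, 1, 2, ….
Undoing it on tigueue: t−0=t, i−1=h, g−2=e, u−3=r, e−4=a, u−5=p, e−6=y.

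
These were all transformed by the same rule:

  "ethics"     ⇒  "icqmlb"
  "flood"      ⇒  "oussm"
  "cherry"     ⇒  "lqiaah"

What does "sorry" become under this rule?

bsaah

The shift depends on letter class: consonant t→c is +9, but vowel e→i is +4. Vowels shift forward by 4 and consonants shift forward by 9.
On sorry: s(cons)+9=b, o(vowel)+4=s, r(cons)+9=a, r(cons)+9=a, y(cons)+9=h.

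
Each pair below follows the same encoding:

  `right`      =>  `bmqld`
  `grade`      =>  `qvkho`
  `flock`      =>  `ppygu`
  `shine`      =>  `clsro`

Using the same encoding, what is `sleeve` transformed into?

It's a Vigenère-style cipher with numeric key [10,4]: position i shifts by key[i mod 2].
For sleeve: s+10=c, l+4=p, e+10=o, e+4=i, v+10=f, e+4=i.

cpoifi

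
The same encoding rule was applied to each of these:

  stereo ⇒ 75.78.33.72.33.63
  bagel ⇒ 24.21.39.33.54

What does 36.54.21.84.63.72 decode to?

s(#19)→75 and t(#20)→78: differences scale by 3, so n = 3·pos + 18. Each letter becomes 3×(its alphabet position, a=1..z=26) + 18.
Undoing it on 36.54.21.84.63.72: 36→(36−18)÷3=6=f, 54→(54−18)÷3=12=l, 21→(21−18)÷3=1=a, 84→(84−18)÷3=22=v, 63→(63−18)÷3=15=o, 72→(72−18)÷3=18=r.

flavor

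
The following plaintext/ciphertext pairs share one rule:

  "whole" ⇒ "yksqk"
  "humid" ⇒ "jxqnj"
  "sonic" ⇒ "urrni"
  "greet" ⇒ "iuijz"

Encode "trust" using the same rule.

In whole: w→y is +2, h→k is +3, o→s is +4, l→q is +5 — the shift increases by 1 each position. Letter i (0-indexed) is shifted by i+2, so successive shifts are 2, 3, 4, ….
Applying it to trust: t+2=v, r+3=u, u+4=y, s+5=x, t+6=z.

vuyxz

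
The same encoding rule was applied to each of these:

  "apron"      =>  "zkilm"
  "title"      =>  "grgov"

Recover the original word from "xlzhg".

coast

Each pair mirrors across the alphabet (a↔z, p↔k, r↔i): positions sum to 25. Letters are reflected about the middle of the alphabet (position → 25−position): Atbash.
Reversing it on xlzhg: x↔c, l↔o, z↔a, h↔s, g↔t.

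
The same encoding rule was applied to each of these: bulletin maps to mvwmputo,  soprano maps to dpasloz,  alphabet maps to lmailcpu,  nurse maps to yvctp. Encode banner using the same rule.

A repeating key of period 2 is used — shifts +11, +1 over and over.
Applying it to banner: b+11=m, a+1=b, n+11=y, n+1=o, e+11=p, r+1=s.

mbyops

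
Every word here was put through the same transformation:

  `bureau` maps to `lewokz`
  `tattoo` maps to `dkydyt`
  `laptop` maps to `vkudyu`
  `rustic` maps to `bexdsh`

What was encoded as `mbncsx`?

crisis

Shifts by position in bureau: pos 0: b→l (+10), pos 1: u→e (+10), pos 2: r→w (+5), pos 3: e→o (+10), pos 4: a→k (+10), pos 5: u→z (+5) — repeating every 3. A repeating key of period 3 is used — shifts +10, +10, +5 over and over.
Decoding mbncsx: m−10=c, b−10=r, n−5=i, c−10=s, s−10=i, x−5=s.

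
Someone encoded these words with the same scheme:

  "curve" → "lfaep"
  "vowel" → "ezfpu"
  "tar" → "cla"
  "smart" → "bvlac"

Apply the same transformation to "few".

opf

The shift depends on letter class: consonant c→l is +9, but vowel u→f is +11. Vowels shift forward by 11 and consonants shift forward by 9.
For few: f(cons)+9=o, e(vowel)+11=p, w(cons)+9=f.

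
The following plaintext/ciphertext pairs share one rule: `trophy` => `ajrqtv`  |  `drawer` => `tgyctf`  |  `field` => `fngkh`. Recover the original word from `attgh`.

The output letters match the input read backwards, each shifted +2: trophy reversed is yhport. Two steps: reverse the string, then apply a Caesar shift of +2.
Undoing it on attgh: shift back: a−2=y, t−2=r, t−2=r, g−2=e, h−2=f → yrref; then reverse → ferry.

ferry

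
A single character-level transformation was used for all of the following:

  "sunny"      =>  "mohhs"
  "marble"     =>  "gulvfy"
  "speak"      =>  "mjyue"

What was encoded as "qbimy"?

whose

Compare letters: s→m is +20, u→o is +20, n→h is +20 — a constant shift. Every letter moves 20 places later in the alphabet, wrapping around z→a.
Decoding qbimy: q−20=w, b−20=h, i−20=o, m−20=s, y−20=e.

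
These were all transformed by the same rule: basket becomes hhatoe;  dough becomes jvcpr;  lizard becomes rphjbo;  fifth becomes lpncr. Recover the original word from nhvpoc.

hanger

In basket: b→h is +6, a→h is +7, s→a is +8, k→t is +9 — the shift increases by 1 each position. The shift increases by 1 at each position, starting from +6: 6, 7, 8, ….
Decoding nhvpoc: n−6=h, h−7=a, v−8=n, p−9=g, o−10=e, c−11=r.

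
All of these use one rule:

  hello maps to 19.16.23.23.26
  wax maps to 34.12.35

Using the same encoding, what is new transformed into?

25.16.34

h is letter #8 and maps to 19: an offset of 11. Each letter is replaced by its alphabet position (a=1..z=26) + 11.
For new: n=14→25, e=5→16, w=23→34.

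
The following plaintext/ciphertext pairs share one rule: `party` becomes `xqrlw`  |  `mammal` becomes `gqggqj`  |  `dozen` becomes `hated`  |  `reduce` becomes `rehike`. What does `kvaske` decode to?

p(15)→x(23) and a(0)→q(16) fit y≡23x+16 (mod 26); the inverse of 23 mod 26 is 17. Each letter's alphabet position (a=0..z=25) is mapped through 23·x+16 mod 26 — an affine cipher.
Undoing it on kvaske: k(10)→17·(10−16)≡2=c; v(21)→17·(21−16)≡7=h; a(0)→17·(0−16)≡14=o; s(18)→17·(18−16)≡8=i; k(10)→17·(10−16)≡2=c; e(4)→17·(4−16)≡4=e (all mod 26).

choice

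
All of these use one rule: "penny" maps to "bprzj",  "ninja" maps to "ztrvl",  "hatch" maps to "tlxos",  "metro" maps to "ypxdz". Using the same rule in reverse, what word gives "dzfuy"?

robin

Shifts by position in penny: pos 0: p→b (+12), pos 1: e→p (+11), pos 2: n→r (+4), pos 3: n→z (+12), pos 4: y→j (+11) — repeating every 3. It's a Vigenère-style cipher with numeric key [12,11,4]: position i shifts by key[i mod 3].
Decoding dzfuy: d−12=r, z−11=o, f−4=b, u−12=i, y−11=n.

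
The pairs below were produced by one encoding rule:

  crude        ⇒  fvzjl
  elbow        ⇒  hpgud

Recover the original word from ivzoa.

fruit

In crude: c→f is +3, r→v is +4, u→z is +5, d→j is +6 — the shift increases by 1 each position. The shift increases by 1 at each position, starting from +3: 3, 4, 5, ….
Reversing it on ivzoa: i−3=f, v−4=r, z−5=u, o−6=i, a−7=t.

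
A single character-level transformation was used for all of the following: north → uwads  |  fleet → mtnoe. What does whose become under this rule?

Each letter shifts forward by (position + 7), i.e. 7, 8, 9, … — the shift grows by one for each successive letter.
On whose: w+7=d, h+8=p, o+9=x, s+10=c, e+11=p.

dpxcp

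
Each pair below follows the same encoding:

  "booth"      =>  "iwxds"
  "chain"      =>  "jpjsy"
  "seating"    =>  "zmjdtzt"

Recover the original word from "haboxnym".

assembly

In booth: b→i is +7, o→w is +8, o→x is +9, t→d is +10 — the shift increases by 1 each position. Each letter shifts forward by (position + 7), i.e. 7, 8, 9, … — the shift grows by one for each successive letter.
Undoing it on haboxnym: h−7=a, a−8=s, b−9=s, o−10=e, x−11=m, n−12=b, y−13=l, m−14=y.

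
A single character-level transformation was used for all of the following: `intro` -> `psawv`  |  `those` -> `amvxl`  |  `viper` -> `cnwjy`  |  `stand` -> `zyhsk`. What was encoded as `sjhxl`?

lease

Shifts by position in intro: pos 0: i→p (+7), pos 1: n→s (+5), pos 2: t→a (+7), pos 3: r→w (+5) — repeating every 2. It's a Vigenère-style cipher with numeric key [7,5]: position i shifts by key[i mod 2].
Reversing it on sjhxl: s−7=l, j−5=e, h−7=a, x−5=s, l−7=e.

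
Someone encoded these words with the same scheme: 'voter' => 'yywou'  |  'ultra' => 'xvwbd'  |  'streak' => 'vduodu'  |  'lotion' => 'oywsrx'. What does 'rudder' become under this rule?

Shifts by position in voter: pos 0: v→y (+3), pos 1: o→y (+10), pos 2: t→w (+3), pos 3: e→o (+10) — repeating every 2. The shifts repeat in a cycle of length 2: positions 0,1,… shift by +3, +10, then the pattern repeats.
For rudder: r+3=u, u+10=e, d+3=g, d+10=n, e+3=h, r+10=b.

uegnhb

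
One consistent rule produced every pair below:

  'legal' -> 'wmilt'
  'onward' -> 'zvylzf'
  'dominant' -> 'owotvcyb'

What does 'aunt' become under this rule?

Shifts by position in legal: pos 0: l→w (+11), pos 1: e→m (+8), pos 2: g→i (+2), pos 3: a→l (+11), pos 4: l→t (+8) — repeating every 3. A repeating key of period 3 is used — shifts +11, +8, +2 over and over.
For aunt: a+11=l, u+8=c, n+2=p, t+11=e.

lcpe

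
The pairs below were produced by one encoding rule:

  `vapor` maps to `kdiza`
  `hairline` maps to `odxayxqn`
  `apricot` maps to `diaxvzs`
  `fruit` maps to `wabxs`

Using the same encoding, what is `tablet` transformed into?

This is an affine cipher: with a=0,…,z=25, each position x becomes (9x+3) mod 26.
Applying it to tablet: t(19)→9·19+3≡18=s; a(0)→9·0+3≡3=d; b(1)→9·1+3≡12=m; l(11)→9·11+3≡24=y; e(4)→9·4+3≡13=n; t(19)→9·19+3≡18=s (all mod 26).

sdmyns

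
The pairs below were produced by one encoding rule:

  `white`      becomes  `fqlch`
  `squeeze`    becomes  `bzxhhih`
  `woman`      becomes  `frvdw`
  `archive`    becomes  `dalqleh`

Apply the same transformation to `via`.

Two shifts are in play — +3 for a/e/i/o/u, +9 for every other letter.
Applying it to via: v(cons)+9=e, i(vowel)+3=l, a(vowel)+3=d.

eld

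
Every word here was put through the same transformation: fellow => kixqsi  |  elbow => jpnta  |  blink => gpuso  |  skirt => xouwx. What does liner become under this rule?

Shifts by position in fellow: pos 0: f→k (+5), pos 1: e→i (+4), pos 2: l→x (+12), pos 3: l→q (+5), pos 4: o→s (+4), pos 5: w→i (+12) — repeating every 3. The shifts repeat in a cycle of length 3: positions 0,1,… shift by +5, +4, +12, then the pattern repeats.
Applying it to liner: l+5=q, i+4=m, n+12=z, e+5=j, r+4=v.

qmzjv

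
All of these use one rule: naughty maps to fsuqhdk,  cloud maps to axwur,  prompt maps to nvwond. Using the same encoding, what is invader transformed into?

yflsriv

n(13)→f(5) and a(0)→s(18) fit y≡17x+18 (mod 26); the inverse of 17 mod 26 is 23. Treating letters as 0–25, the rule is x ↦ 17x + 18 (mod 26).
Applying it to invader: i(8)→17·8+18≡24=y; n(13)→17·13+18≡5=f; v(21)→17·21+18≡11=l; a(0)→17·0+18≡18=s; d(3)→17·3+18≡17=r; e(4)→17·4+18≡8=i; r(17)→17·17+18≡21=v (all mod 26).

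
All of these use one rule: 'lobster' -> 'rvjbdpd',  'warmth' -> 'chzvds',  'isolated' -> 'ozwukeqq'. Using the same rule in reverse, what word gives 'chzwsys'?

In lobster: l→r is +6, o→v is +7, b→j is +8, s→b is +9 — the shift increases by 1 each position. Each letter shifts forward by (position + 6), i.e. 6, 7, 8, … — the shift grows by one for each successive letter.
Undoing it on chzwsys: c−6=w, h−7=a, z−8=r, w−9=n, s−10=i, y−11=n, s−12=g.

warning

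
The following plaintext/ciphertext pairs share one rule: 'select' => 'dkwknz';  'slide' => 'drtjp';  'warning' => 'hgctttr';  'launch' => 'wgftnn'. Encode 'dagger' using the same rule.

ogrmpx

It's a Vigenère-style cipher with numeric key [11,6]: position i shifts by key[i mod 2].
On dagger: d+11=o, a+6=g, g+11=r, g+6=m, e+11=p, r+6=x.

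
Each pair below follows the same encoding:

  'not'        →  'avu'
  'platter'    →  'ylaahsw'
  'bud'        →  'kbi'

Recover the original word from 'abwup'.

input

The output letters match the input read backwards, each shifted +7: not reversed is ton. The word is reversed, then every letter is shifted forward by 7.
Decoding abwup: shift back: a−7=t, b−7=u, w−7=p, u−7=n, p−7=i → tupni; then reverse → input.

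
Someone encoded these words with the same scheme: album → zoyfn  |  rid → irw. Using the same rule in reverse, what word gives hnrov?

smile

Each pair mirrors across the alphabet (a↔z, l↔o, b↔y): positions sum to 25. This is the alphabet-reversal cipher (Atbash): a becomes z, b becomes y, etc.
Decoding hnrov: h↔s, n↔m, r↔i, o↔l, v↔e.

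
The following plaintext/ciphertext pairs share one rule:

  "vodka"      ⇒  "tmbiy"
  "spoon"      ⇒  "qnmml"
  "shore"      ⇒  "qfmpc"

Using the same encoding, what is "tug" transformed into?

rse

Each letter is shifted forward by 24 in the alphabet (a Caesar shift of +24).
On tug: t+24=r, u+24=s, g+24=e.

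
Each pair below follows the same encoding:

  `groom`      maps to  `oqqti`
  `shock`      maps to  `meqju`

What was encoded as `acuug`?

The output letters match the input read backwards, each shifted +2: groom reversed is moorg. Read the word backwards and shift each letter +2.
Reversing it on acuug: shift back: a−2=y, c−2=a, u−2=s, u−2=s, g−2=e → yasse; then reverse → essay.

essay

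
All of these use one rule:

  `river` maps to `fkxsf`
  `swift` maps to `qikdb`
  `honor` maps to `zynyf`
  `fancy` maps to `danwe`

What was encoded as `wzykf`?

choir

Each letter's alphabet position (a=0..z=25) is mapped through 11·x+0 mod 26 — an affine cipher.
Reversing it on wzykf: w(22)→19·(22−0)≡2=c; z(25)→19·(25−0)≡7=h; y(24)→19·(24−0)≡14=o; k(10)→19·(10−0)≡8=i; f(5)→19·(5−0)≡17=r (all mod 26).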